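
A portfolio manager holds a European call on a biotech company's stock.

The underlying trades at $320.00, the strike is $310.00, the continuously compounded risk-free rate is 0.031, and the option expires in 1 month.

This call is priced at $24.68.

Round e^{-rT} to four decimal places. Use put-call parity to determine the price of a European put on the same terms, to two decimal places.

$13.87

exp(−rT) = exp(−0.031·0.08333) = 0.9974
Put-call parity: C − P = S − K·e^(−rT) = 320 − 310·0.9974 = 320 − 309.1940 = 10.8060
P = C − (C − P) = 24.68 − (10.8060) = 13.8740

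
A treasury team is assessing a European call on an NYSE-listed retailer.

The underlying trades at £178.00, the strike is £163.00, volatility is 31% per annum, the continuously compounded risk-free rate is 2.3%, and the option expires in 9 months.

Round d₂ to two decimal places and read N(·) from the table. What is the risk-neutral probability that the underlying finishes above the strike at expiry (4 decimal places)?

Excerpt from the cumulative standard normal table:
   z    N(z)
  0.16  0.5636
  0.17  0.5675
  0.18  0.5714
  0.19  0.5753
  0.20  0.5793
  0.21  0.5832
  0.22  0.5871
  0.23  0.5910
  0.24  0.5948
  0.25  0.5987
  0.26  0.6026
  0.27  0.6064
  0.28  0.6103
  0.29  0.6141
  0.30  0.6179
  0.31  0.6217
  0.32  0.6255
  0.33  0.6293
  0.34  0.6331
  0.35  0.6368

0.6026

σ√T = 0.31 × 0.8660 = 0.2685
ln(S/K) + (r + σ²/2)T = ln(178/163) + (0.023 + 0.31²/2)·0.75 = 0.0880 + 0.0533 = 0.1413
d₁ = 0.1413 / 0.2685 = 0.5264 ≈ 0.53
d₂ = d₁ − σ√T = 0.5264 − 0.2685 = 0.2579 ≈ 0.26
Risk-neutral Pr[S_T > K] = N(d₂) = N(0.26) = 0.6026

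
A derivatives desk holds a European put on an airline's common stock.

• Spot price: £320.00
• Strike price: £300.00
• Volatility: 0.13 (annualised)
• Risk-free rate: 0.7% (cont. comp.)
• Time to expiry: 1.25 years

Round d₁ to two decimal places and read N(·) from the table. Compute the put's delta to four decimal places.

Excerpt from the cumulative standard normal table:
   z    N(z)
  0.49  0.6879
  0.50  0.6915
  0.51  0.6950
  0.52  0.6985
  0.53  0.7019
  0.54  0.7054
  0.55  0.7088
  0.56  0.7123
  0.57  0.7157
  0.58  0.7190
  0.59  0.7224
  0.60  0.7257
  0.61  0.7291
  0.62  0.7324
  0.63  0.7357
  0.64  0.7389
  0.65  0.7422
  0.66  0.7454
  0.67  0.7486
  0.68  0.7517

-0.2810

σ√T = 0.13 × 1.1180 = 0.1453
d₁ = [ln(320/300) + (0.007 + 0.13²/2)·1.25] / 0.1453 = [0.0645 + 0.0193] / 0.1453 = 0.5769 → 0.58
N(d₁) = N(0.58) = 0.7190
Δ_put = N(d₁) − 1 = 0.7190 − 1 = -0.2810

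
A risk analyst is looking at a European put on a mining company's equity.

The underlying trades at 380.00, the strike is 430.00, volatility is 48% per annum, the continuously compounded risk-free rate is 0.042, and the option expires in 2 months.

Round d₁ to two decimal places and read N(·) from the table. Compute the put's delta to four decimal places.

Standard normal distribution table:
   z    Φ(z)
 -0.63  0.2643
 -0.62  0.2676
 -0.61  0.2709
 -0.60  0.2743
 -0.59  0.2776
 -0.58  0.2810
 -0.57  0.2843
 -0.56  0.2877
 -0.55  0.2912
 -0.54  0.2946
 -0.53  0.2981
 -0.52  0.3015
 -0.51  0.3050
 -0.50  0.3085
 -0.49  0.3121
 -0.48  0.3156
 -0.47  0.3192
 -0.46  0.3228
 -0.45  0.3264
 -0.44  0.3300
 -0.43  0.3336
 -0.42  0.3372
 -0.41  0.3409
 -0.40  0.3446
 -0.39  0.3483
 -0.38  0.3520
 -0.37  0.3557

-0.6915

σ√T = 0.48·√0.1667 = 0.1960
ln(S/K) + (r + σ²/2)T = ln(380/430) + (0.042 + 0.48²/2)·0.1667 = -0.1236 + 0.0262 = -0.0974
d₁ = -0.0974 / 0.1960 = -0.4971 which rounds to -0.50
N(d₁) = N(-0.50) = 0.3085
Δ_put = N(d₁) − 1 = 0.3085 − 1 = -0.6915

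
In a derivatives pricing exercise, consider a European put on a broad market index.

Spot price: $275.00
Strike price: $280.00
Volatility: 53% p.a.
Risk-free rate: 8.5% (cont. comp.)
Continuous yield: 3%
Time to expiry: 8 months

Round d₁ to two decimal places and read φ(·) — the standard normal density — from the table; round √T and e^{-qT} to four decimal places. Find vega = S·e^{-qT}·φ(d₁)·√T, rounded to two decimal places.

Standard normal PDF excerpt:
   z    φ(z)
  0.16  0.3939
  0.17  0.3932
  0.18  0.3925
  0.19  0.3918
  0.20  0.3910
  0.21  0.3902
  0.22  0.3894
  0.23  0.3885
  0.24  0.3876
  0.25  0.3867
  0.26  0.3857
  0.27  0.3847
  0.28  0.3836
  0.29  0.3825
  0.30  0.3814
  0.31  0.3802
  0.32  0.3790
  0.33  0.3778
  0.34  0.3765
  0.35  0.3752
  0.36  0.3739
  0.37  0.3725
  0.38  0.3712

84.89

σ√T = 0.53 × 0.8165 = 0.4327
d₁ = [ln(275/280) + (0.085 − 0.03 + 0.53²/2)·0.6667] / 0.4327 = [-0.0180 + 0.1303] / 0.4327 = 0.2595 ⇒ 0.26
√T = √0.6667 = 0.8165
φ(d₁) = φ(0.26) = 0.3857
exp(−qT) = exp(−0.03·0.6667) = 0.9802
vega = S·exp(−qT)·φ(d₁)·√T = 275·0.9802·0.3857·0.8165 = 84.8894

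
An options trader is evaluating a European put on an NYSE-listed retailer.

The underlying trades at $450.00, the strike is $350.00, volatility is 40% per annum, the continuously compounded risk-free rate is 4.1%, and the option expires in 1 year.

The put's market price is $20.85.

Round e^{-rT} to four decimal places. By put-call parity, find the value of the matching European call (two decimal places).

$134.92

e^(−rT) = e^(−0.041·1) = 0.9598
Put-call parity: C − P = S − K·e^(−rT) = 450 − 350·0.9598 = 450 − 335.9300 = 114.0700
C = P + (C − P) = 20.85 + (114.0700) = 134.9200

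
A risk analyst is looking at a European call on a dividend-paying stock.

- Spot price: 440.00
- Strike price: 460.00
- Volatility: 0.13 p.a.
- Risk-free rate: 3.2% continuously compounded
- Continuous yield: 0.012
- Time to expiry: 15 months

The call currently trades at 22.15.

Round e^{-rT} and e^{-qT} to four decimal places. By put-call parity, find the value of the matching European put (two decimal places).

exp(−qT) = exp(−0.012·1.25) = 0.9851;  exp(−rT) = exp(−0.032·1.25) = 0.9608
Put-call parity: C − P = S·e^(−qT) − K·e^(−rT) = 440·0.9851 − 460·0.9608 = 433.4440 − 441.9680 = -8.5240
P = C − (C − P) = 22.15 − (-8.5240) = 30.6740

30.67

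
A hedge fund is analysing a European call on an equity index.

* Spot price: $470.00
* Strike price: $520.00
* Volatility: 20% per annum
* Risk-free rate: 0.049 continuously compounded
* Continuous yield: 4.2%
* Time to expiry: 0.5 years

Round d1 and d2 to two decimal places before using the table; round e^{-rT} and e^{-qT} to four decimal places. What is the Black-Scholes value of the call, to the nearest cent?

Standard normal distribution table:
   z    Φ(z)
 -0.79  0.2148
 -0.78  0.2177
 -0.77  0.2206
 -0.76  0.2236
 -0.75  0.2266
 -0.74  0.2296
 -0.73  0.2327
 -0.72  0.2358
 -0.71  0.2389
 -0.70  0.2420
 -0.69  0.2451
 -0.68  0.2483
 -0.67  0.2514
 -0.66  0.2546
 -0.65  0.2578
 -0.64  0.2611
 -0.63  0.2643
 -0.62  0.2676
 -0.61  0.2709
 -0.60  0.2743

σ√T = 0.2 × 0.7071 = 0.1414
d₁ = [ln(470/520) + (0.049 − 0.042 + 0.2²/2)·0.5] / 0.1414 = [-0.1011 + 0.0135] / 0.1414 = -0.6194 which rounds to -0.62
d₂ = d₁ − σ√T = -0.6194 − 0.1414 = -0.7608 which rounds to -0.76
exp(−qT) = exp(−0.042·0.5) = 0.9792;  exp(−rT) = exp(−0.049·0.5) = 0.9758
N(d₁) = N(-0.62) = 0.2676;  N(d₂) = N(-0.76) = 0.2236
C = 470·0.9792·0.2676 − 520·0.9758·0.2236 = 123.1559 − 113.4582 = 9.6977

$9.70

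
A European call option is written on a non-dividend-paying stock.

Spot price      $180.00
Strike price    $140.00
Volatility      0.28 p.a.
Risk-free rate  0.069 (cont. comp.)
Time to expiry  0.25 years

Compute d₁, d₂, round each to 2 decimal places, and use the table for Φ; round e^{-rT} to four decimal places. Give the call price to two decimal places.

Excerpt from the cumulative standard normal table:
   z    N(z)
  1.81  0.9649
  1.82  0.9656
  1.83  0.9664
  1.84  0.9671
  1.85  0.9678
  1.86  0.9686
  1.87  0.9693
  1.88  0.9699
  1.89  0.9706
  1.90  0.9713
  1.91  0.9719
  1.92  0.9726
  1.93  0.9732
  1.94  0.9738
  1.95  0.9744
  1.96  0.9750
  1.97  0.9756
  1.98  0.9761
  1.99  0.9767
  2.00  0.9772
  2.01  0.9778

$42.63

σ√T = 0.28·√0.25 = 0.1400
d₁ = [ln(180/140) + (0.069 + 0.28²/2)·0.25] / 0.1400 = [0.2513 + 0.0271] / 0.1400 = 1.9883 ≈ 1.99
d₂ = d₁ − σ√T = 1.9883 − 0.1400 = 1.8483 ≈ 1.85
exp(−rT) = exp(−0.069·0.25) = 0.9829
C = 180·N(1.99) − 140·0.9829·N(1.85) = 180·0.9767 − 140·0.9829·0.9678 = 175.8060 − 133.1751 = 42.6309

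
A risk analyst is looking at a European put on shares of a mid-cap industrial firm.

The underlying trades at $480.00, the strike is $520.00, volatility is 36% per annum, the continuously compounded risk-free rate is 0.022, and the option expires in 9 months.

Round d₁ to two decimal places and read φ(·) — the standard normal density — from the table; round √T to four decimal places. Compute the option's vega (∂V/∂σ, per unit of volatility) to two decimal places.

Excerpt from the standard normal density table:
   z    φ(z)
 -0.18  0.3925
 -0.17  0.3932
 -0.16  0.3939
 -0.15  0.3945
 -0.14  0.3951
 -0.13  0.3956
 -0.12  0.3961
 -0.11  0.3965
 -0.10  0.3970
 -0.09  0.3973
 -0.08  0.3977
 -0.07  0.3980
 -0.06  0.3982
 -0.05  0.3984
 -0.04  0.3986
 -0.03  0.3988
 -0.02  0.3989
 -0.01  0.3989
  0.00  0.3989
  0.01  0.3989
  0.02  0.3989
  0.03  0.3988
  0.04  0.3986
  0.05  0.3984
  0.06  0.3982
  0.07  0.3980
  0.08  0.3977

σ√T = 0.36 × 0.8660 = 0.3118
d₁ = [ln(480/520) + (0.022 + ½·0.36²)·0.75] / (σ√T) = (-0.0800 + 0.0651) / 0.3118 = -0.0479 → -0.05
√T = √0.75 = 0.8660
φ(d₁) = φ(-0.05) = 0.3984
vega = S·φ(d₁)·√T = 480·0.3984·0.8660 = 165.6069
(Vega is the same for a European call and put with the same parameters.)

165.61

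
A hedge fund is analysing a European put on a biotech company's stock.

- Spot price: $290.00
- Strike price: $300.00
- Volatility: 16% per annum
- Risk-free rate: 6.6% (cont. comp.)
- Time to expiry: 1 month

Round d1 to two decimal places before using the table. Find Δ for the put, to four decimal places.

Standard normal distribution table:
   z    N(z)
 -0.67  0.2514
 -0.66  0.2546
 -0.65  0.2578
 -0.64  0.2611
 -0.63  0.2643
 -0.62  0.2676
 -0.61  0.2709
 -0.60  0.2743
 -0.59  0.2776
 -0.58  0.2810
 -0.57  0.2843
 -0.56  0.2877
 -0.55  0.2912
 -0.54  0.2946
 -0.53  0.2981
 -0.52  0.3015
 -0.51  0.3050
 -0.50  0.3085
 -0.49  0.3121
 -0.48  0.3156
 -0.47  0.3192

-0.7224

T = 0.08333;  σ√T = 0.0462
d₁ = [ln(290/300) + (0.066 + 0.16²/2)·0.08333] / 0.0462 = [-0.0339 + 0.0066] / 0.0462 = -0.5918 which rounds to -0.59
N(d₁) = N(-0.59) = 0.2776
Δ_put = N(d₁) − 1 = 0.2776 − 1 = -0.7224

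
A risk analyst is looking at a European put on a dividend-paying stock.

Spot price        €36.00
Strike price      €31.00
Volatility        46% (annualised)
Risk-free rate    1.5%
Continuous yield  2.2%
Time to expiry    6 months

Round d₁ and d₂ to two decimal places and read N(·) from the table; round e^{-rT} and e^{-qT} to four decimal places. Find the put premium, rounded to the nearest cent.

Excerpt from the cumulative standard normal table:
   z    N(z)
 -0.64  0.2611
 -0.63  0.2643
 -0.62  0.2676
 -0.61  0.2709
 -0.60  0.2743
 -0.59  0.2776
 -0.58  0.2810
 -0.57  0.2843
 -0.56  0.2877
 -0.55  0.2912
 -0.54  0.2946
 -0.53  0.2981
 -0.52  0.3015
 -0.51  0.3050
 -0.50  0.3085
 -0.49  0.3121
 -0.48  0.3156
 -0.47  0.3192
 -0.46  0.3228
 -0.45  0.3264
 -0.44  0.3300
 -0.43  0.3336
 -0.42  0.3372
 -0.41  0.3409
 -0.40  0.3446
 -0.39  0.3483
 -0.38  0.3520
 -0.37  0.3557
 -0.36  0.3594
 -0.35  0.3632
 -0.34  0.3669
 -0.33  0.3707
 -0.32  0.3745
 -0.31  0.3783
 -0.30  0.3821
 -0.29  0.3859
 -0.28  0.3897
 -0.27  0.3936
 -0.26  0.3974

€2.23

σ√T = 0.46·√0.5 = 0.3253
d₁ = [ln(36/31) + (0.015 − 0.022 + 0.46²/2)·0.5] / 0.3253 = [0.1495 + 0.0494] / 0.3253 = 0.6116 ≈ 0.61
d₂ = d₁ − σ√T = 0.6116 − 0.3253 = 0.2863 ≈ 0.29
e^(−qT) = e^(−0.022·0.5) = 0.9891;  e^(−rT) = e^(−0.015·0.5) = 0.9925
P = 31·0.9925·N(-0.29) − 36·0.9891·N(-0.61) = 31·0.9925·0.3859 − 36·0.9891·0.2709 = 11.8732 − 9.6461 = 2.2271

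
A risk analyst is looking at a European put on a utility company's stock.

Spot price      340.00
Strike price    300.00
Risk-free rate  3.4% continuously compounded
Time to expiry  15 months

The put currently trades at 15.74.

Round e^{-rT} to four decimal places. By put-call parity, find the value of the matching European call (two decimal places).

68.22

exp(−rT) = exp(−0.034·1.25) = 0.9584
Put-call parity: C − P = S − K·e^(−rT) = 340 − 300·0.9584 = 340 − 287.5200 = 52.4800
C = P + (C − P) = 15.74 + (52.4800) = 68.2200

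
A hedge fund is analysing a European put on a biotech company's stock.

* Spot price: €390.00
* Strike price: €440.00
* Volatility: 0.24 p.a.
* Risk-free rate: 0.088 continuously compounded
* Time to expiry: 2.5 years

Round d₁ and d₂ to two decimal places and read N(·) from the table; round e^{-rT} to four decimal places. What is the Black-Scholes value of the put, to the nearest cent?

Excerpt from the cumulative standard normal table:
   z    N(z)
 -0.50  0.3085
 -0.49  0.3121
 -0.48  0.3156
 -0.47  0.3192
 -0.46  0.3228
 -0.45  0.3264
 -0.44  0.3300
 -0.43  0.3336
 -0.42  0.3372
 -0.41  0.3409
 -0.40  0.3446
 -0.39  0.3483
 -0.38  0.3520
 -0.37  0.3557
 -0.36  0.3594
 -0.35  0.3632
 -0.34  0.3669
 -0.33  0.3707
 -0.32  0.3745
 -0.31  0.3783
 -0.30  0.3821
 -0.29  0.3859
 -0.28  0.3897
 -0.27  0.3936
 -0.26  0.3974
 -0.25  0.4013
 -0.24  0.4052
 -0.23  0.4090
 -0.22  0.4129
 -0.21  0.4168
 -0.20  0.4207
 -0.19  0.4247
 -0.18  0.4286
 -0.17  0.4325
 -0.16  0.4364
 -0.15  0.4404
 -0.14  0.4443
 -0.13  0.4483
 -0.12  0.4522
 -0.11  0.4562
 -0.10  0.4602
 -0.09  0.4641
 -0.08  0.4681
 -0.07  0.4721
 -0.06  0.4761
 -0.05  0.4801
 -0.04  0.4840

€39.40

T = 2.5;  σ√T = 0.3795
d₁ = [ln(390/440) + (0.088 + 0.24²/2)·2.5] / 0.3795 = [-0.1206 + 0.2920] / 0.3795 = 0.4516 which rounds to 0.45
d₂ = d₁ − σ√T = 0.4516 − 0.3795 = 0.0721 which rounds to 0.07
e^(−rT) = e^(−0.088·2.5) = 0.8025
P = 440·0.8025·N(-0.07) − 390·N(-0.45) = 440·0.8025·0.4721 − 390·0.3264 = 166.6985 − 127.2960 = 39.4025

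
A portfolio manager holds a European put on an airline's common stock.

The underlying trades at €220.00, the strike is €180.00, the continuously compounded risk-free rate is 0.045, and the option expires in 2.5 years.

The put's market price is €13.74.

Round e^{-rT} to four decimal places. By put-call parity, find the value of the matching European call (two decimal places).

€72.89

e^(−rT) = e^(−0.045·2.5) = 0.8936
Put-call parity: C − P = S − K·e^(−rT) = 220 − 180·0.8936 = 220 − 160.8480 = 59.1520
C = P + (C − P) = 13.74 + (59.1520) = 72.8920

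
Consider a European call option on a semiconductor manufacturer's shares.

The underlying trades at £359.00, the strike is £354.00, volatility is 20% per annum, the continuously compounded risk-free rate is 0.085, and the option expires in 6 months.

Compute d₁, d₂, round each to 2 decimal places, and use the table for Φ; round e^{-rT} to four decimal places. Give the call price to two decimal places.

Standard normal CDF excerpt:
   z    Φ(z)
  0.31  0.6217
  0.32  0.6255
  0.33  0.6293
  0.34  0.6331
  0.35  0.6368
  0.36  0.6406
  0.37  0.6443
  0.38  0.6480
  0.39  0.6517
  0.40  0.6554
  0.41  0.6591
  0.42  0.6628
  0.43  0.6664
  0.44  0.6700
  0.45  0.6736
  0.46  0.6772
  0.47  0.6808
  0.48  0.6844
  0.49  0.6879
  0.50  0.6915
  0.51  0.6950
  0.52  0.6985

T = 0.5;  σ√T = 0.1414
d₁ = [ln(359/354) + (0.085 + ½·0.2²)·0.5] / (σ√T) = (0.0140 + 0.0525) / 0.1414 = 0.4704 ≈ 0.47
d₂ = 0.4704 − 0.1414 = 0.3290 ≈ 0.33
exp(−rT) = exp(−0.085·0.5) = 0.9584
N(d₁) = N(0.47) = 0.6808;  N(d₂) = N(0.33) = 0.6293
C = 359·0.6808 − 354·0.9584·0.6293 = 244.4072 − 213.5049 = 30.9023

£30.90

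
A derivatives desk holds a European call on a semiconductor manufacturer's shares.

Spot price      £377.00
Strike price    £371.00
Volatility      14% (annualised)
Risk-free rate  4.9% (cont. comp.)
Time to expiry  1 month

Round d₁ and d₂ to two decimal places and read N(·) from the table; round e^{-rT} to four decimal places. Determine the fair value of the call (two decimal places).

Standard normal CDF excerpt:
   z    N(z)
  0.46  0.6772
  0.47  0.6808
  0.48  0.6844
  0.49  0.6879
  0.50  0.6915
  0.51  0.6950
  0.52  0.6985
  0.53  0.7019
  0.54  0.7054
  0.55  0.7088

£10.46

T = 0.08333;  σ√T = 0.0404
d₁ = [ln(377/371) + (0.049 + ½·0.14²)·0.08333] / (σ√T) = (0.0160 + 0.0049) / 0.0404 = 0.5182 → 0.52
d₂ = 0.5182 − 0.0404 = 0.4778 → 0.48
e^(−rT) = e^(−0.049·0.08333) = 0.9959
N(d₁) = N(0.52) = 0.6985;  N(d₂) = N(0.48) = 0.6844
C = 377·0.6985 − 371·0.9959·0.6844 = 263.3345 − 252.8714 = 10.4631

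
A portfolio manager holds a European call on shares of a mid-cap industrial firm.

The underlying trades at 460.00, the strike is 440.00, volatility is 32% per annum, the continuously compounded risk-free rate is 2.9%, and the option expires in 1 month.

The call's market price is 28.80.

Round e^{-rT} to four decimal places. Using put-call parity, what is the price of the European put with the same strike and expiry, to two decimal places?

e^(−rT) = e^(−0.029·0.08333) = 0.9976
Put-call parity: C − P = S − K·e^(−rT) = 460 − 440·0.9976 = 460 − 438.9440 = 21.0560
P = C − (C − P) = 28.80 − (21.0560) = 7.7440

7.74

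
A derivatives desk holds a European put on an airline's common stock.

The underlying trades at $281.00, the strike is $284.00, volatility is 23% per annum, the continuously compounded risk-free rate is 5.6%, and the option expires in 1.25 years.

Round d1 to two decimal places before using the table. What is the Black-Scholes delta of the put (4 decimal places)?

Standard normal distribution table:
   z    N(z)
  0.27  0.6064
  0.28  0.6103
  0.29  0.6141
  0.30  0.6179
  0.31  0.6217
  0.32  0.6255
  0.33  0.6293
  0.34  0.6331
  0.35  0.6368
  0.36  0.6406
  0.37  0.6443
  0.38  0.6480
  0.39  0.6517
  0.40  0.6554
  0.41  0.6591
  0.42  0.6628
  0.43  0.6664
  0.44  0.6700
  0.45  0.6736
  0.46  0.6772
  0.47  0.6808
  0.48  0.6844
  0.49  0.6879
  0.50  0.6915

T = 1.25;  σ√T = 0.2571
d₁ = [ln(281/284) + (0.056 + 0.23²/2)·1.25] / 0.2571 = [-0.0106 + 0.1031] / 0.2571 = 0.3595 → 0.36
N(d₁) = N(0.36) = 0.6406
Δ_put = N(d₁) − 1 = 0.6406 − 1 = -0.3594

-0.3594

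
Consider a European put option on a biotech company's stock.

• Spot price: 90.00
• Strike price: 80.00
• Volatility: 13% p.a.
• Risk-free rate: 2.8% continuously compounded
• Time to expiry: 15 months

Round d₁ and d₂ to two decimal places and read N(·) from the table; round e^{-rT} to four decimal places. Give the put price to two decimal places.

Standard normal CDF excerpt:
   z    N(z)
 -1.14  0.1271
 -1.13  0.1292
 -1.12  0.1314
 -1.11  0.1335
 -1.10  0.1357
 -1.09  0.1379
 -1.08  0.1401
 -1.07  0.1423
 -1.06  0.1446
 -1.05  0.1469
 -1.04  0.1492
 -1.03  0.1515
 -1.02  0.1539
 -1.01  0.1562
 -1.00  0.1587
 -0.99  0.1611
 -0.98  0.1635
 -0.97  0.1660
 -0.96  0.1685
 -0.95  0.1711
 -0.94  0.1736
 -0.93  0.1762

0.80

σ√T = 0.13 × 1.1180 = 0.1453
d₁ = [ln(90/80) + (0.028 + 0.13²/2)·1.25] / 0.1453 = [0.1178 + 0.0456] / 0.1453 = 1.1239 ⇒ 1.12
d₂ = d₁ − σ√T = 1.1239 − 0.1453 = 0.9785 ⇒ 0.98
e^(−rT) = e^(−0.028·1.25) = 0.9656
N(−d₂) = N(-0.98) = 0.1635;  N(−d₁) = N(-1.12) = 0.1314
P = 80·0.9656·0.1635 − 90·0.1314 = 12.6300 − 11.8260 = 0.8040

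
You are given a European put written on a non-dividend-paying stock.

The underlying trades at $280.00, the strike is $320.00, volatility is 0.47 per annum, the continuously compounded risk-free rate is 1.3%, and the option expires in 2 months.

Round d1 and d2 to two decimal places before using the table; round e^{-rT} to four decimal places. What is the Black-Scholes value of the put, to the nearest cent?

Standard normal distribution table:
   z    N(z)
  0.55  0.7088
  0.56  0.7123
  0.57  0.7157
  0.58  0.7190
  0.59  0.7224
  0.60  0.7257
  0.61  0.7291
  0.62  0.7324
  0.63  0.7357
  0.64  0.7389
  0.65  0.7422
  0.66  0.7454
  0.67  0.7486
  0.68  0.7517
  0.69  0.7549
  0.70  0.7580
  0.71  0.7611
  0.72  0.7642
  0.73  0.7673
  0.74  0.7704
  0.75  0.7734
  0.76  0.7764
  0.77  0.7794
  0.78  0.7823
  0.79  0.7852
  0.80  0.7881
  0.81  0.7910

T = 0.1667;  σ√T = 0.1919
d₁ = [ln(280/320) + (0.013 + 0.47²/2)·0.1667] / 0.1919 = [-0.1335 + 0.0206] / 0.1919 = -0.5887 ≈ -0.59
d₂ = d₁ − σ√T = -0.5887 − 0.1919 = -0.7806 ≈ -0.78
exp(−rT) = exp(−0.013·0.1667) = 0.9978
N(−d₂) = N(0.78) = 0.7823;  N(−d₁) = N(0.59) = 0.7224
P = 320·0.9978·0.7823 − 280·0.7224 = 249.7853 − 202.2720 = 47.5133

$47.51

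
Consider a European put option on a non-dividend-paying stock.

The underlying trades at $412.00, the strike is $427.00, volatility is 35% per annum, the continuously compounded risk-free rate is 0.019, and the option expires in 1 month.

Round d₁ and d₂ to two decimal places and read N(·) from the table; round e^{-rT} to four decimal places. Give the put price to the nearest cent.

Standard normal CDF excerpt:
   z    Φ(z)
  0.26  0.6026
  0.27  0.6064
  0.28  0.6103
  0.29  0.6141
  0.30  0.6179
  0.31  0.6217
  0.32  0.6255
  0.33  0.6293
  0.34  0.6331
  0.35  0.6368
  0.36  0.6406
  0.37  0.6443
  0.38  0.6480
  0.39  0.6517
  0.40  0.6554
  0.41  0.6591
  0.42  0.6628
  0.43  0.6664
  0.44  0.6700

$24.82

σ√T = 0.35 × 0.2887 = 0.1010
ln(S/K) + (r + σ²/2)T = ln(412/427) + (0.019 + 0.35²/2)·0.08333 = -0.0358 + 0.0067 = -0.0291
d₁ = -0.0291 / 0.1010 = -0.2877 ≈ -0.29
d₂ = d₁ − σ√T = -0.2877 − 0.1010 = -0.3888 ≈ -0.39
exp(−rT) = exp(−0.019·0.08333) = 0.9984
N(−d₂) = N(0.39) = 0.6517;  N(−d₁) = N(0.29) = 0.6141
P = 427·0.9984·0.6517 − 412·0.6141 = 277.8307 − 253.0092 = 24.8215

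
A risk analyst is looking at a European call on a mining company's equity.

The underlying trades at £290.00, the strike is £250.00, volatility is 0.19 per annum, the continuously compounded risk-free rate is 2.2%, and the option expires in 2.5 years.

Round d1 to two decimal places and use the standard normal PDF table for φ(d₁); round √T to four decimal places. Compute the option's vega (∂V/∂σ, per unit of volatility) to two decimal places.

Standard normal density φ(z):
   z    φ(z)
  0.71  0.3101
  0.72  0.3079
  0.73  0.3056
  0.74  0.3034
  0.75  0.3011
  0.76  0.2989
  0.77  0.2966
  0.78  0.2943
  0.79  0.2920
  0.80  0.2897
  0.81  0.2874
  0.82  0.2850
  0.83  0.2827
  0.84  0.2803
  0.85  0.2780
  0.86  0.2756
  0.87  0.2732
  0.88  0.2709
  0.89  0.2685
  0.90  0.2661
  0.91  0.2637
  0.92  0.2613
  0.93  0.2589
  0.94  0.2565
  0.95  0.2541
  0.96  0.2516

129.62

σ√T = 0.19 × 1.5811 = 0.3004
d₁ = [ln(290/250) + (0.022 + 0.19²/2)·2.5] / 0.3004 = [0.1484 + 0.1001] / 0.3004 = 0.8273 which rounds to 0.83
√T = √2.5 = 1.5811
φ(d₁) = φ(0.83) = 0.2827
vega = S·φ(d₁)·√T = 290·0.2827·1.5811 = 129.6233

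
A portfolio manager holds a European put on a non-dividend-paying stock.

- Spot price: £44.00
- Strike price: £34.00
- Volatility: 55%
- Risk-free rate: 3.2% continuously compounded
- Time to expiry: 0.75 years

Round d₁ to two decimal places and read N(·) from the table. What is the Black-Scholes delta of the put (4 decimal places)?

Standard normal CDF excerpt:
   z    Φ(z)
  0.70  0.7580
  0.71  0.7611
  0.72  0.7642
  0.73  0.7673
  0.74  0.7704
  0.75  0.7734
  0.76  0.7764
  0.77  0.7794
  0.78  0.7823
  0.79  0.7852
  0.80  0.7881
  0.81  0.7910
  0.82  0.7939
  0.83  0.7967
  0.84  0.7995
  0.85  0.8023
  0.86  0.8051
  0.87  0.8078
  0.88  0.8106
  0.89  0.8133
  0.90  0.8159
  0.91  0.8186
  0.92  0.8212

-0.2033

T = 0.75;  σ√T = 0.4763
ln(S/K) + (r + σ²/2)T = ln(44/34) + (0.032 + 0.55²/2)·0.75 = 0.2578 + 0.1374 = 0.3953
d₁ = 0.3953 / 0.4763 = 0.8298 which rounds to 0.83
N(d₁) = N(0.83) = 0.7967
Δ_put = N(d₁) − 1 = 0.7967 − 1 = -0.2033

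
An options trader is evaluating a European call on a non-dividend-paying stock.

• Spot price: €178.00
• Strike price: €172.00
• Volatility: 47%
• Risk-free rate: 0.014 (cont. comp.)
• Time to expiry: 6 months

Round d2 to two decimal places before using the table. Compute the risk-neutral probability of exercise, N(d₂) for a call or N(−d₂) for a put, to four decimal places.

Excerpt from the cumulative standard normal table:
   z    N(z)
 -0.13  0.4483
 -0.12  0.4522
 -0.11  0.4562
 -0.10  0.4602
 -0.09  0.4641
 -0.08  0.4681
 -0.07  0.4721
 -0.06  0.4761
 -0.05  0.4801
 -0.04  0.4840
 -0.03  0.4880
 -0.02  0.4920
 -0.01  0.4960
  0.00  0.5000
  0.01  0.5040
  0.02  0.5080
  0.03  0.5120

0.4840

σ√T = 0.47·√0.5 = 0.3323
d₁ = [ln(178/172) + (0.014 + 0.47²/2)·0.5] / 0.3323 = [0.0343 + 0.0622] / 0.3323 = 0.2904 ⇒ 0.29
d₂ = d₁ − σ√T = 0.2904 − 0.3323 = -0.0419 ⇒ -0.04
Pr(exercise) under Q = N(d₂) = 0.4840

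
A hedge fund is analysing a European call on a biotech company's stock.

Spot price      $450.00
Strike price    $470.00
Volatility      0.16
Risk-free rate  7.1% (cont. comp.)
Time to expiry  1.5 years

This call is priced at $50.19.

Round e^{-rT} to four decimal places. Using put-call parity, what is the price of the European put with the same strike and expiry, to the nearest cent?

exp(−rT) = exp(−0.071·1.5) = 0.8990
Put-call parity: C − P = S − K·e^(−rT) = 450 − 470·0.8990 = 450 − 422.5300 = 27.4700
P = C − (C − P) = 50.19 − (27.4700) = 22.7200

$22.72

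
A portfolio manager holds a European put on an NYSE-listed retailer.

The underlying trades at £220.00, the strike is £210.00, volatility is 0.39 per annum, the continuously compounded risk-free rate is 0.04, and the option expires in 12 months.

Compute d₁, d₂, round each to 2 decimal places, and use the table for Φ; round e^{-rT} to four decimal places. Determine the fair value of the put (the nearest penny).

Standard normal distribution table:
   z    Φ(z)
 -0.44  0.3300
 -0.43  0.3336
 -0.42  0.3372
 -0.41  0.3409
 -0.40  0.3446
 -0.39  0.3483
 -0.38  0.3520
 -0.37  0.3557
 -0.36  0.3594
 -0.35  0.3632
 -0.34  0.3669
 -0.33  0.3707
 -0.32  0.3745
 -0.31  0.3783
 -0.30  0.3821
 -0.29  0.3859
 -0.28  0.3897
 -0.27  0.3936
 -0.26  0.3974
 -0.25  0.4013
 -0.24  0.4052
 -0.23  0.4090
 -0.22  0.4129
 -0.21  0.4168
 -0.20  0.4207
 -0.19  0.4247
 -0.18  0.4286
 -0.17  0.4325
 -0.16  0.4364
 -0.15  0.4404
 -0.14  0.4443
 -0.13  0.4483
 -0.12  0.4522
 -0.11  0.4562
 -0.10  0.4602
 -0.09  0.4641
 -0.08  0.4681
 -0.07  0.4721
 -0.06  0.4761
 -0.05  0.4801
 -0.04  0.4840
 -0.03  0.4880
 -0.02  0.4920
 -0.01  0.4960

σ√T = 0.39 × 1.0000 = 0.3900
d₁ = [ln(220/210) + (0.04 + 0.39²/2)·1] / 0.3900 = [0.0465 + 0.1161] / 0.3900 = 0.4168 → 0.42
d₂ = d₁ − σ√T = 0.4168 − 0.3900 = 0.0268 → 0.03
e^(−rT) = e^(−0.04·1) = 0.9608
N(−d₂) = N(-0.03) = 0.4880;  N(−d₁) = N(-0.42) = 0.3372
P = 210·0.9608·0.4880 − 220·0.3372 = 98.4628 − 74.1840 = 24.2788

£24.28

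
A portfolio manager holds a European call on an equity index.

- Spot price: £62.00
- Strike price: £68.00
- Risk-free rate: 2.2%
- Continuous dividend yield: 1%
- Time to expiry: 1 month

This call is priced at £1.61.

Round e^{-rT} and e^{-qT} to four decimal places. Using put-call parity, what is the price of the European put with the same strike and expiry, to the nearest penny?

e^(−qT) = e^(−0.01·0.08333) = 0.9992;  e^(−rT) = e^(−0.022·0.08333) = 0.9982
Put-call parity: C − P = S·e^(−qT) − K·e^(−rT) = 62·0.9992 − 68·0.9982 = 61.9504 − 67.8776 = -5.9272
P = C − (C − P) = 1.61 − (-5.9272) = 7.5372

£7.54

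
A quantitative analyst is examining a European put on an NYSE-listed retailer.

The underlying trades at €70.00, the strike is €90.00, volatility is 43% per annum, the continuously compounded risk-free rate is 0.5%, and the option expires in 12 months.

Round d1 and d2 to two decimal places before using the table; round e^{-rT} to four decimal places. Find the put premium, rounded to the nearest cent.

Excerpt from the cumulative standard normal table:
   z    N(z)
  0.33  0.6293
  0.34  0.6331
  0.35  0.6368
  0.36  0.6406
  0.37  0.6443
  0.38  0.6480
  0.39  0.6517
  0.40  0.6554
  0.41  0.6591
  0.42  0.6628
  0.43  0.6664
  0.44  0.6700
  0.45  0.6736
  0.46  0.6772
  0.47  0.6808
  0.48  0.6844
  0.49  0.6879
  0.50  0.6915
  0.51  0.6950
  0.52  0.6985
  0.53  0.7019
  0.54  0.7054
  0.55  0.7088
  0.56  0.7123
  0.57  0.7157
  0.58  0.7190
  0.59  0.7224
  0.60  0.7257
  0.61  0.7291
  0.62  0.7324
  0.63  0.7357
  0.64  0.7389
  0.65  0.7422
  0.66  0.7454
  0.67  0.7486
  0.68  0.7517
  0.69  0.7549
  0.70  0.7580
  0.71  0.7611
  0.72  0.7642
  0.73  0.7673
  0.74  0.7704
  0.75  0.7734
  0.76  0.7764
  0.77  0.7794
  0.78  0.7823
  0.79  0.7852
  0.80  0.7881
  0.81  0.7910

σ√T = 0.43·√1 = 0.4300
d₁ = [ln(70/90) + (0.005 + 0.43²/2)·1] / 0.4300 = [-0.2513 + 0.0974] / 0.4300 = -0.3578 ≈ -0.36
d₂ = d₁ − σ√T = -0.3578 − 0.4300 = -0.7878 ≈ -0.79
e^(−rT) = e^(−0.005·1) = 0.9950
N(−d₂) = N(0.79) = 0.7852;  N(−d₁) = N(0.36) = 0.6406
P = 90·0.9950·0.7852 − 70·0.6406 = 70.3147 − 44.8420 = 25.4727

€25.47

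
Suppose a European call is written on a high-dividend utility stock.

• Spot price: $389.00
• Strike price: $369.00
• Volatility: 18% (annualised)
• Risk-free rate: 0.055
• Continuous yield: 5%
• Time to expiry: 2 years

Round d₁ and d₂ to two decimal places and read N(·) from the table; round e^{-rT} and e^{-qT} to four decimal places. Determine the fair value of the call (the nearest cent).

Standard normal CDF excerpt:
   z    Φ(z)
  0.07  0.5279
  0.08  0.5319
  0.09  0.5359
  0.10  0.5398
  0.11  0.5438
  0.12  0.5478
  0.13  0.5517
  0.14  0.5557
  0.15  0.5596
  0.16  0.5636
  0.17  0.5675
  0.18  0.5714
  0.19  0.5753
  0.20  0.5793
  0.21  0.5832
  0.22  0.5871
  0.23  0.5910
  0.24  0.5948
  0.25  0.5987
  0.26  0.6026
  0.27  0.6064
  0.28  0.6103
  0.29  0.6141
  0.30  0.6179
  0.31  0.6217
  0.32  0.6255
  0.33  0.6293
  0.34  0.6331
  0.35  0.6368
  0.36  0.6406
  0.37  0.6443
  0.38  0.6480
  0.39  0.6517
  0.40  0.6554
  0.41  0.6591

$45.70

σ√T = 0.18 × 1.4142 = 0.2546
d₁ = [ln(389/369) + (0.055 − 0.05 + 0.18²/2)·2] / 0.2546 = [0.0528 + 0.0424] / 0.2546 = 0.3739 which rounds to 0.37
d₂ = d₁ − σ√T = 0.3739 − 0.2546 = 0.1194 which rounds to 0.12
exp(−qT) = exp(−0.05·2) = 0.9048;  exp(−rT) = exp(−0.055·2) = 0.8958
N(d₁) = N(0.37) = 0.6443;  N(d₂) = N(0.12) = 0.5478
C = 389·0.9048·0.6443 − 369·0.8958·0.5478 = 226.7725 − 181.0754 = 45.6971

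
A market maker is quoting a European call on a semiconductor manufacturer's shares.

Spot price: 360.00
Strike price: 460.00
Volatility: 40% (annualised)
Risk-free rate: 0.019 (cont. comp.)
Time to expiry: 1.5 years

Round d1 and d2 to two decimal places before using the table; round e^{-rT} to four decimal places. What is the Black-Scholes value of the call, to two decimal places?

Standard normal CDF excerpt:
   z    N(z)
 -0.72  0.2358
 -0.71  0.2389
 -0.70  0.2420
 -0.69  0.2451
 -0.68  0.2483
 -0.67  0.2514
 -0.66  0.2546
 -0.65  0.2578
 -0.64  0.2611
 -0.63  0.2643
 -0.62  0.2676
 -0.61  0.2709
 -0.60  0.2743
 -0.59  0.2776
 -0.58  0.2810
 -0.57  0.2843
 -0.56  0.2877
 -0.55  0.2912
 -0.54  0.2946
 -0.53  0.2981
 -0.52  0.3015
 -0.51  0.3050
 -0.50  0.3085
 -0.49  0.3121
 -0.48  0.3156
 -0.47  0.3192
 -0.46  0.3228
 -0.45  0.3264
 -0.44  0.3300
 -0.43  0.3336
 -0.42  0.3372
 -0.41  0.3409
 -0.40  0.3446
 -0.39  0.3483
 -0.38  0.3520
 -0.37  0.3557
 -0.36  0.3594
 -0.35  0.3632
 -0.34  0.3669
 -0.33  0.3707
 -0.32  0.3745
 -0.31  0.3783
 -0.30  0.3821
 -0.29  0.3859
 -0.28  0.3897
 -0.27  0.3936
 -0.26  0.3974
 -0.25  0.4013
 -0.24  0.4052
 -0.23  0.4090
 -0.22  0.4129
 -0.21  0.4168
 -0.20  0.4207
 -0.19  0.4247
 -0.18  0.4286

σ√T = 0.4·√1.5 = 0.4899
ln(S/K) + (r + σ²/2)T = ln(360/460) + (0.019 + 0.4²/2)·1.5 = -0.2451 + 0.1485 = -0.0966
d₁ = -0.0966 / 0.4899 = -0.1972 → -0.20
d₂ = d₁ − σ√T = -0.1972 − 0.4899 = -0.6871 → -0.69
e^(−rT) = e^(−0.019·1.5) = 0.9719
N(d₁) = N(-0.20) = 0.4207;  N(d₂) = N(-0.69) = 0.2451
C = 360·0.4207 − 460·0.9719·0.2451 = 151.4520 − 109.5778 = 41.8742

41.87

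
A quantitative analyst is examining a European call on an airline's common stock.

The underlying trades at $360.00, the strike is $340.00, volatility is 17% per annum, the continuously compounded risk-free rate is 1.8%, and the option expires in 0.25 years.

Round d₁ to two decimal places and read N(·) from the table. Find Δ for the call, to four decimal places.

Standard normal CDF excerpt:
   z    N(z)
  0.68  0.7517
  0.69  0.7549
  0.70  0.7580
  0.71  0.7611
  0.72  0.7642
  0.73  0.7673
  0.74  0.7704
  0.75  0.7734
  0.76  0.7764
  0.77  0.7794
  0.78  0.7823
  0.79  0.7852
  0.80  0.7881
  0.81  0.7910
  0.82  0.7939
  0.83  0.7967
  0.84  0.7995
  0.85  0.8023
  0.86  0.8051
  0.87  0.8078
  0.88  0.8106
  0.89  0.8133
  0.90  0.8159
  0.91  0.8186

0.7794

σ√T = 0.17·√0.25 = 0.0850
d₁ = [ln(360/340) + (0.018 + ½·0.17²)·0.25] / (σ√T) = (0.0572 + 0.0081) / 0.0850 = 0.7679 ⇒ 0.77
N(d₁) = N(0.77) = 0.7794
Δ_call = N(d₁) = 0.7794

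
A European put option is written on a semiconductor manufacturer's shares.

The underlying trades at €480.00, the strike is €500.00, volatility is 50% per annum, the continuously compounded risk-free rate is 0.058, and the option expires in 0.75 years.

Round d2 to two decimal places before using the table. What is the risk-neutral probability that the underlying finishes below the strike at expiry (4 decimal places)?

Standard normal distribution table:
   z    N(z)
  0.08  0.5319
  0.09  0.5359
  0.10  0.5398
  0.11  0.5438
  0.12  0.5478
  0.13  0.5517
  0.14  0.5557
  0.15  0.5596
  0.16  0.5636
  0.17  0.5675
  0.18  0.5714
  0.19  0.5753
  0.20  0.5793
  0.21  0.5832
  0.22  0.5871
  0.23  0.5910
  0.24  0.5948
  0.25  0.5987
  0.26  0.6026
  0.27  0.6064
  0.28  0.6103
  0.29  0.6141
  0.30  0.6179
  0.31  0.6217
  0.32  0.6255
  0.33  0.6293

0.5832

σ√T = 0.5 × 0.8660 = 0.4330
d₁ = [ln(480/500) + (0.058 + 0.5²/2)·0.75] / 0.4330 = [-0.0408 + 0.1372] / 0.4330 = 0.2227 which rounds to 0.22
d₂ = d₁ − σ√T = 0.2227 − 0.4330 = -0.2103 which rounds to -0.21
Risk-neutral Pr[S_T < K] = N(−d₂) = N(0.21) = 0.5832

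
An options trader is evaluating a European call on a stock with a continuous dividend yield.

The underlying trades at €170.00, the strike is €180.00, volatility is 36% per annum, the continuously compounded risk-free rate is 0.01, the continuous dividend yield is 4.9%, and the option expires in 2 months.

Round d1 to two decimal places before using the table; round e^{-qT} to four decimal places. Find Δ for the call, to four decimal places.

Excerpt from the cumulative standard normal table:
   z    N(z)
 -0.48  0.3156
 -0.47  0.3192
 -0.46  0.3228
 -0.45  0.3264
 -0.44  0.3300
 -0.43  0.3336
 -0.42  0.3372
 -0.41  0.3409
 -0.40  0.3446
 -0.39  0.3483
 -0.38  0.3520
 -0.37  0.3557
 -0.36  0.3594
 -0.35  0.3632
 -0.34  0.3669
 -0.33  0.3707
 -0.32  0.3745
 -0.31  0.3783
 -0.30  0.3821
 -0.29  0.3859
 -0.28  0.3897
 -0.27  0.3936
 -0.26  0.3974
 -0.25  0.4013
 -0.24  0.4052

σ√T = 0.36·√0.1667 = 0.1470
ln(S/K) + (r − q + σ²/2)T = ln(170/180) + (0.01 − 0.049 + 0.36²/2)·0.1667 = -0.0572 + 0.0043 = -0.0529
d₁ = -0.0529 / 0.1470 = -0.3597 which rounds to -0.36
N(d₁) = N(-0.36) = 0.3594
Δ_call = exp(−qT)·N(d₁) = 0.9919·0.3594 = 0.3565

0.3565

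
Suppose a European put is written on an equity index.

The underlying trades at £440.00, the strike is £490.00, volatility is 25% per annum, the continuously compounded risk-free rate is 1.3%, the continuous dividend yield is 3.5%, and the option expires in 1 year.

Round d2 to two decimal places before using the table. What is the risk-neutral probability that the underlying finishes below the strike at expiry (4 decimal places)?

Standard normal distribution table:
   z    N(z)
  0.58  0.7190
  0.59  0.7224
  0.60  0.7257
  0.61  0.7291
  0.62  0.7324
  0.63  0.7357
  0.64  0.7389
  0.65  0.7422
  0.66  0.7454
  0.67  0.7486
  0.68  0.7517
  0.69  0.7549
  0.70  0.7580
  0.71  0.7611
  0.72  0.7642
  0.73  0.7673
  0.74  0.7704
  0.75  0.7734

0.7389

σ√T = 0.25 × 1.0000 = 0.2500
d₁ = [ln(440/490) + (0.013 − 0.035 + 0.25²/2)·1] / 0.2500 = [-0.1076 + 0.0092] / 0.2500 = -0.3935 → -0.39
d₂ = d₁ − σ√T = -0.3935 − 0.2500 = -0.6435 → -0.64
Risk-neutral Pr[S_T < K] = N(−d₂) = N(0.64) = 0.7389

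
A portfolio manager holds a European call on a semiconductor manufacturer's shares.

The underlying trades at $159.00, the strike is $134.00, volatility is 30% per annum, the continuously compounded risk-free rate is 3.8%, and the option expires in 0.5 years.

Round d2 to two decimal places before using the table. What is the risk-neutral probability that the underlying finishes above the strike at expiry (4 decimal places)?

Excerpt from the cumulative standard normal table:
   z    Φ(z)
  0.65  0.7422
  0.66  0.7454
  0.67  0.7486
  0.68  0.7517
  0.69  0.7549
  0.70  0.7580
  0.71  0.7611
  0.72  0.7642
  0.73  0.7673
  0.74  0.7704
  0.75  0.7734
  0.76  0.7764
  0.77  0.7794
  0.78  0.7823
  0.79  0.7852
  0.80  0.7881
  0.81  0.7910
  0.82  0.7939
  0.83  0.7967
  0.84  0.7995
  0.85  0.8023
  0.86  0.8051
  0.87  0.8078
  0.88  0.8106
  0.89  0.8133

0.7852

σ√T = 0.3·√0.5 = 0.2121
d₁ = [ln(159/134) + (0.038 + 0.3²/2)·0.5] / 0.2121 = [0.1711 + 0.0415] / 0.2121 = 1.0020 ≈ 1.00
d₂ = d₁ − σ√T = 1.0020 − 0.2121 = 0.7899 ≈ 0.79
Pr(exercise) under Q = N(d₂) = 0.7852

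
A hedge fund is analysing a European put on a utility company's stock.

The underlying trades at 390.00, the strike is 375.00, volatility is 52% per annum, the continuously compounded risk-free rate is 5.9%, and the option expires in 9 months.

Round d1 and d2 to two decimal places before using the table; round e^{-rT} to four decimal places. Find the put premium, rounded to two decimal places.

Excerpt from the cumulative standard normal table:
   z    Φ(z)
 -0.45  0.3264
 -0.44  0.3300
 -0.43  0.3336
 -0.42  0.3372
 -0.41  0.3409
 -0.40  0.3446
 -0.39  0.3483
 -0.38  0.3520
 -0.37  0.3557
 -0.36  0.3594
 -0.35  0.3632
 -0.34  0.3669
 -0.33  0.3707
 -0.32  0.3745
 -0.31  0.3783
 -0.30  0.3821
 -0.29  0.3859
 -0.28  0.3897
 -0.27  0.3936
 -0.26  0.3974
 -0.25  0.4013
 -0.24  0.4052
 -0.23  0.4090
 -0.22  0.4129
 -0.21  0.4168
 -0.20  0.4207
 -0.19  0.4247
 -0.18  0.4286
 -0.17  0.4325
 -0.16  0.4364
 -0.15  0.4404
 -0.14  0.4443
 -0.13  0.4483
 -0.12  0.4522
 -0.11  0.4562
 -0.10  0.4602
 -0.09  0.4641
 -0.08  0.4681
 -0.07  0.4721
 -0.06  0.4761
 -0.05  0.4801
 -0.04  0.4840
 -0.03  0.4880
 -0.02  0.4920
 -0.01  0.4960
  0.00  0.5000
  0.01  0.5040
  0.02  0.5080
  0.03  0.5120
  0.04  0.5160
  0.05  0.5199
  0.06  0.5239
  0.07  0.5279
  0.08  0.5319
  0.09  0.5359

σ√T = 0.52·√0.75 = 0.4503
d₁ = [ln(390/375) + (0.059 + ½·0.52²)·0.75] / (σ√T) = (0.0392 + 0.1457) / 0.4503 = 0.4105 → 0.41
d₂ = 0.4105 − 0.4503 = -0.0398 → -0.04
exp(−rT) = exp(−0.059·0.75) = 0.9567
P = 375·0.9567·N(0.04) − 390·N(-0.41) = 375·0.9567·0.5160 − 390·0.3409 = 185.1215 − 132.9510 = 52.1705

52.17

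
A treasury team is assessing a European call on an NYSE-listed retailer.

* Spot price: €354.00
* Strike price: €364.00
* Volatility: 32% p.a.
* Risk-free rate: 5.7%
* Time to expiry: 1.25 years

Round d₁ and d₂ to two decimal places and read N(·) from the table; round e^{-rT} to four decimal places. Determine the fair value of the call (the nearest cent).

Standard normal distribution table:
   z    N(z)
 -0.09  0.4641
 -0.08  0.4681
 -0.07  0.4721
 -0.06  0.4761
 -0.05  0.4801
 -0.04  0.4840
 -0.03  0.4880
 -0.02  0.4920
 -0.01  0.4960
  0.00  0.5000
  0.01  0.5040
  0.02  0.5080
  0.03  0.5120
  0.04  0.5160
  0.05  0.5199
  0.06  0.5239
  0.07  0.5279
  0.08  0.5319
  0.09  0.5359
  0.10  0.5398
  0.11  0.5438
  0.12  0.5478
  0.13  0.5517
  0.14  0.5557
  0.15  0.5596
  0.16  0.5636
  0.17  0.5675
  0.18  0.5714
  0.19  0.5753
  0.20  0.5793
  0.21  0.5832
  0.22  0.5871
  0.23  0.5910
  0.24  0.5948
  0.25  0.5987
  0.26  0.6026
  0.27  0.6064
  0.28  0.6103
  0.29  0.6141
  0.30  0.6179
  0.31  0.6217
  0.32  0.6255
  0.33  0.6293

€57.36

T = 1.25;  σ√T = 0.3578
ln(S/K) + (r + σ²/2)T = ln(354/364) + (0.057 + 0.32²/2)·1.25 = -0.0279 + 0.1353 = 0.1074
d₁ = 0.1074 / 0.3578 = 0.3002 which rounds to 0.30
d₂ = d₁ − σ√T = 0.3002 − 0.3578 = -0.0576 which rounds to -0.06
exp(−rT) = exp(−0.057·1.25) = 0.9312
N(d₁) = N(0.30) = 0.6179;  N(d₂) = N(-0.06) = 0.4761
C = 354·0.6179 − 364·0.9312·0.4761 = 218.7366 − 161.3773 = 57.3593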